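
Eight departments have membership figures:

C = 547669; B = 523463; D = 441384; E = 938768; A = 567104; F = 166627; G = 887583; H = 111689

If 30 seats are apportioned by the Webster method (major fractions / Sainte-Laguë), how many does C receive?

Standard divisor 4184287/30 ≈ 139476.233; standard quotas: C 3.927, B 3.753, D 3.165, E 6.731, A 4.066, F 1.195, G 6.364, H 0.801.
Rounding to the nearest integer gives C 4, B 4, D 3, E 7, A 4, F 1, G 6, H 1 — total 30, matching the house size, so no adjustment is needed.
C receives 4.

4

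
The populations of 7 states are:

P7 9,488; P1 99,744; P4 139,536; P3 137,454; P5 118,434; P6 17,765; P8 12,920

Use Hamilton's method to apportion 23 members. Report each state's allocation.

Standard divisor: 535341 ÷ 23 ≈ 23275.696.
Standard quotas: P7 0.4076, P1 4.2853, P4 5.9949, P3 5.9055, P5 5.0883, P6 0.7632, P8 0.5551.
Lower quotas: P7 0, P1 4, P4 5, P3 5, P5 5, P6 0, P8 0 (sum 19, leaving 4 seats).
Remainders in descending order: P4 0.9949, P3 0.9055, P6 0.7632, P8 0.5551, P7 0.4076, P1 0.2853, P5 0.0883.
Largest remainders: P4, P3, P6, P8 receive the extra seats.

P7 0; P1 4; P4 6; P3 6; P5 5; P6 1; P8 1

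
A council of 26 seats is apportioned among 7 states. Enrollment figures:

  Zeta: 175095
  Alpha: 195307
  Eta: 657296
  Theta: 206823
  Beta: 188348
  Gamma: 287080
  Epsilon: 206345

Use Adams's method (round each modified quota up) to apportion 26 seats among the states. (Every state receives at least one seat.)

Zeta: 2, Alpha: 3, Eta: 8, Theta: 3, Beta: 3, Gamma: 4, Epsilon: 3

Standard divisor 1916294/26 ≈ 73703.615; standard quotas: Zeta 2.376, Alpha 2.650, Eta 8.918, Theta 2.806, Beta 2.555, Gamma 3.895, Epsilon 2.800.
Rounding up gives 3, 3, 9, 3, 3, 4, 3 = 28 seats, so the divisor must be adjusted.
With modified divisor 90700: modified quotas Zeta 1.930, Alpha 2.153, Eta 7.247, Theta 2.280, Beta 2.077, Gamma 3.165, Epsilon 2.275.
Rounding up: Zeta 2, Alpha 3, Eta 8, Theta 3, Beta 3, Gamma 4, Epsilon 3 (total 26).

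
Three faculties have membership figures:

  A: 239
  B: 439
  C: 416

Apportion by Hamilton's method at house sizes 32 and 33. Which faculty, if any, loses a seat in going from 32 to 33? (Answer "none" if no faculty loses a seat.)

At 32 seats: A 7, B 13, C 12.
At 33 seats: A 7, B 13, C 13.
No faculty's allocation decreased.

none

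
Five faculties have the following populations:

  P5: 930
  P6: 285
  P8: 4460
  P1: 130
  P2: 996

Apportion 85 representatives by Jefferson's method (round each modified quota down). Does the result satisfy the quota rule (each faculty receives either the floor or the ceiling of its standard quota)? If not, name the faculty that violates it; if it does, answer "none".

P8

Standard quotas: P5 11.623, P6 3.562, P8 55.742, P1 1.625, P2 12.448.
Jefferson allocation: P5 12, P6 3, P8 57, P1 1, P2 12.
P8 has quota 55.742 (lower 55, upper 56) but receives 57 — outside the quota interval.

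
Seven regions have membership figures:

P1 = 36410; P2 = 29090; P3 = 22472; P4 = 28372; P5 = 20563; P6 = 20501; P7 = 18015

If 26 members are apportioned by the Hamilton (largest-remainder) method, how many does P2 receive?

Standard divisor: 175423 ÷ 26 ≈ 6747.038.
Standard quotas: P1 5.3964, P2 4.3115, P3 3.3306, P4 4.2051, P5 3.0477, P6 3.0385, P7 2.6701.
Lower quotas: P1 5, P2 4, P3 3, P4 4, P5 3, P6 3, P7 2 (sum 24, leaving 2 seats).
Remainders in descending order: P7 0.6701, P1 0.3964, P3 0.3306, P2 0.3115, P4 0.2051, P5 0.0477, P6 0.0385.
Largest remainders: P7, P1 receive the extra seats.
P2 receives 4.

4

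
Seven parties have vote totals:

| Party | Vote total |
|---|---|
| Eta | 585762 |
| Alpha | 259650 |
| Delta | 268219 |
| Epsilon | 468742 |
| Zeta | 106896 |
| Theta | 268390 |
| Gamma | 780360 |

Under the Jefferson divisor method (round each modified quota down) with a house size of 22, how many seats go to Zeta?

0

Standard divisor 2738019/22 ≈ 124455.409; standard quotas: Eta 4.707, Alpha 2.086, Delta 2.155, Epsilon 3.766, Zeta 0.859, Theta 2.157, Gamma 6.270.
Rounding down gives 4, 2, 2, 3, 0, 2, 6 = 19 seats, so the divisor must be adjusted.
With modified divisor 109200: modified quotas Eta 5.364, Alpha 2.378, Delta 2.456, Epsilon 4.293, Zeta 0.979, Theta 2.458, Gamma 7.146.
Rounding down: Eta 5, Alpha 2, Delta 2, Epsilon 4, Zeta 0, Theta 2, Gamma 7 (total 22).
Zeta receives 0.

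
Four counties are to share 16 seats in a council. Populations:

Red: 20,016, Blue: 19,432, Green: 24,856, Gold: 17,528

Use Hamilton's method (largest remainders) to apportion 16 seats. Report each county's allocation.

Standard divisor: 81832 ÷ 16 ≈ 5114.5.
Standard quotas: Red 3.9136, Blue 3.7994, Green 4.8599, Gold 3.4271.
Lower quotas: Red 3, Blue 3, Green 4, Gold 3 (sum 13, leaving 3 seats).
Remainders in descending order: Red 0.9136, Green 0.8599, Blue 0.7994, Gold 0.4271.
The surplus seats go to Red, Green, Blue.

Red 4; Blue 4; Green 5; Gold 3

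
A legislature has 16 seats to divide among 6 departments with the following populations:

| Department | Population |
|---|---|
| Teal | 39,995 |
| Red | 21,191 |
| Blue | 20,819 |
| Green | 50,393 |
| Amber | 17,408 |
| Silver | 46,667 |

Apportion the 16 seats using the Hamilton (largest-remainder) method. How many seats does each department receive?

The standard divisor is 196473/16 ≈ 12279.562.
Standard quotas: Teal 3.2570, Red 1.7257, Blue 1.6954, Green 4.1038, Amber 1.4176, Silver 3.8004.
Lower quotas: Teal 3, Red 1, Blue 1, Green 4, Amber 1, Silver 3 (sum 13, leaving 3 seats).
Remainders in descending order: Silver 0.8004, Red 0.7257, Blue 0.6954, Amber 0.4176, Teal 0.2570, Green 0.1038.
The surplus seats go to Silver, Red, Blue.

Teal: 3; Red: 2; Blue: 2; Green: 4; Amber: 1; Silver: 4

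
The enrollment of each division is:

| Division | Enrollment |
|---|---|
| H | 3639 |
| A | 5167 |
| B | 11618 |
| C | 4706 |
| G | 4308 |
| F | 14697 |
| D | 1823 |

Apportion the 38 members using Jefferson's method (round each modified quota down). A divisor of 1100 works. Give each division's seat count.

H: 3; A: 4; B: 10; C: 4; G: 3; F: 13; D: 1

With modified divisor 1100: modified quotas H 3.308, A 4.697, B 10.562, C 4.278, G 3.916, F 13.361, D 1.657.
Rounding down: H 3, A 4, B 10, C 4, G 3, F 13, D 1 (total 38).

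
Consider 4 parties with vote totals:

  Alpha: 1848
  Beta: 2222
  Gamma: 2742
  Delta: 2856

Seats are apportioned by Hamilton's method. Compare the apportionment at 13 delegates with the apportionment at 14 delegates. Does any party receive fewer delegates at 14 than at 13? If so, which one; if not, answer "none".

At 13 seats: Alpha 2, Beta 3, Gamma 4, Delta 4.
At 14 seats: Alpha 3, Beta 3, Gamma 4, Delta 4.
No party's allocation decreased.

none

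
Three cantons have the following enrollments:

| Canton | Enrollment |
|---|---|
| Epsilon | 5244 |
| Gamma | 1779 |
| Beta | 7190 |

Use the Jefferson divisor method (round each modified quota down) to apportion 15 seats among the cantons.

Epsilon=5; Gamma=2; Beta=8

Standard divisor 14213/15 ≈ 947.533; standard quotas: Epsilon 5.534, Gamma 1.878, Beta 7.588.
Rounding down gives 5, 1, 7 = 13 seats, so the divisor must be adjusted.
With modified divisor 880: modified quotas Epsilon 5.959, Gamma 2.022, Beta 8.170.
Rounding down: Epsilon 5, Gamma 2, Beta 8 (total 15).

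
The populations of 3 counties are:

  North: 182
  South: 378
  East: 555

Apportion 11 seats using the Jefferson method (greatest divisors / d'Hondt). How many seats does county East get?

6

Standard divisor 1115/11 ≈ 101.364; standard quotas: North 1.796, South 3.729, East 5.475.
Rounding down gives 1, 3, 5 = 9 seats, so the divisor must be adjusted.
With modified divisor 92: modified quotas North 1.978, South 4.109, East 6.033.
Rounding down: North 1, South 4, East 6 (total 11).
East receives 6.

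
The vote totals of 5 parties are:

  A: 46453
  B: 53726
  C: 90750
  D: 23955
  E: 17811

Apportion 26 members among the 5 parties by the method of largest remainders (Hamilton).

Standard divisor: 232695 ÷ 26 ≈ 8949.808.
Standard quotas: A 5.1904, B 6.0030, C 10.1399, D 2.6766, E 1.9901.
Lower quotas: A 5, B 6, C 10, D 2, E 1 (sum 24, leaving 2 seats).
Remainders in descending order: E 0.9901, D 0.6766, A 0.1904, C 0.1399, B 0.0030.
Largest remainders: E, D receive the extra seats.

A: 5; B: 6; C: 10; D: 3; E: 2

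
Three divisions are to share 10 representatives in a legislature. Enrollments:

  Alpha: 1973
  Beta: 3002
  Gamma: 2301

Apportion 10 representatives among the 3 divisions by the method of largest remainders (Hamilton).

Alpha 3, Beta 4, Gamma 3

Standard divisor: 7276 ÷ 10 ≈ 727.6.
Standard quotas: Alpha 2.712, Beta 4.126, Gamma 3.162.
Lower quotas: Alpha 2, Beta 4, Gamma 3 (sum 9, leaving 1 seat).
Remainders in descending order: Alpha 0.712, Gamma 0.162, Beta 0.126.
Largest remainder: Alpha receives the extra seat.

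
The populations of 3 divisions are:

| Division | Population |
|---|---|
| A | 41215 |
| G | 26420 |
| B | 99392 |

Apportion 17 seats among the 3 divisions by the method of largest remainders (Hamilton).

A=4, G=3, B=10

Standard divisor: 167027 ÷ 17 ≈ 9825.118.
Standard quotas: A 4.1949, G 2.6890, B 10.1161.
Lower quotas: A 4, G 2, B 10 (sum 16, leaving 1 seat).
Remainders in descending order: G 0.6890, A 0.1949, B 0.1161.
Largest remainder: G receives the extra seat.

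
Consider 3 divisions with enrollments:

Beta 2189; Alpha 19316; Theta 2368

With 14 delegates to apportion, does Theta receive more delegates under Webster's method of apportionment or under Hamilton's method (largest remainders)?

Hamilton

Webster: Beta 1, Alpha 12, Theta 1.
Hamilton: Beta 1, Alpha 11, Theta 2.
Theta gets 1 under Webster and 2 under Hamilton.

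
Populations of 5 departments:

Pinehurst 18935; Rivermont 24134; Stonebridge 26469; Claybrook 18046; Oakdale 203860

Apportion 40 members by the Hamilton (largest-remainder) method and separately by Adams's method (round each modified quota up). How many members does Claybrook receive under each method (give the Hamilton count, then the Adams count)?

2 and 3

Hamilton: Pinehurst 3, Rivermont 3, Stonebridge 4, Claybrook 2, Oakdale 28.
Adams: Pinehurst 3, Rivermont 4, Stonebridge 4, Claybrook 3, Oakdale 26.
Claybrook gets 2 under Hamilton and 3 under Adams.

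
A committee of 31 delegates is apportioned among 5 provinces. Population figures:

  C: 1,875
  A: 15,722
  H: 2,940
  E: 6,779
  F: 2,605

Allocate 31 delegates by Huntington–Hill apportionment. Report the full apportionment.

C 2, A 16, H 3, E 7, F 3

With divisor 984: modified quotas C 1.905, A 15.978, H 2.988, E 6.889, F 2.647.
Geometric-mean thresholds: C √(1·2)=1.414, A √(15·16)=15.492, H √(2·3)=2.449, E √(6·7)=6.481, F √(2·3)=2.449.
Each quota rounded against its threshold gives C 2, A 16, H 3, E 7, F 3 (total 31).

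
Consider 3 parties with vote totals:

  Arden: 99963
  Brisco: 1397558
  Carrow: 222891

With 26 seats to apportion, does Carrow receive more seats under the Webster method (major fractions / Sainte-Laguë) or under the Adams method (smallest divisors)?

Adams

Webster: Arden 2, Brisco 21, Carrow 3.
Adams: Arden 2, Brisco 20, Carrow 4.
Carrow gets 3 under Webster and 4 under Adams.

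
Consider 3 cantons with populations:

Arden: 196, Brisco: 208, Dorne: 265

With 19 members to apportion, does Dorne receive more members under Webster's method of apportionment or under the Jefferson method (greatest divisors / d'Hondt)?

Webster: Arden 6, Brisco 6, Dorne 7.
Jefferson: Arden 5, Brisco 6, Dorne 8.
Dorne gets 7 under Webster and 8 under Jefferson.

Jefferson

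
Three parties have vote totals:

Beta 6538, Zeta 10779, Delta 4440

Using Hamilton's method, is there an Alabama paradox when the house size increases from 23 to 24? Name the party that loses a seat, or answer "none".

none

At 23 seats: Beta 7, Zeta 11, Delta 5.
At 24 seats: Beta 7, Zeta 12, Delta 5.
No party's allocation decreased.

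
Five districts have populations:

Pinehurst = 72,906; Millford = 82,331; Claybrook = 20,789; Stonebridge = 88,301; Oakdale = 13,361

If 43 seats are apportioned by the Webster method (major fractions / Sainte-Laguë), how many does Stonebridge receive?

14

Standard divisor 277688/43 ≈ 6457.86; standard quotas: Pinehurst 11.289, Millford 12.749, Claybrook 3.219, Stonebridge 13.673, Oakdale 2.069.
Rounding to the nearest integer gives Pinehurst 11, Millford 13, Claybrook 3, Stonebridge 14, Oakdale 2 — total 43, matching the house size, so no adjustment is needed.
Stonebridge receives 14.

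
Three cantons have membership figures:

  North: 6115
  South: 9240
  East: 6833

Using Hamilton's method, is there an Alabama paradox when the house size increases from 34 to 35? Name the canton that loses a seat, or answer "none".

none

At 34 seats: North 9, South 14, East 11.
At 35 seats: North 10, South 14, East 11.
No canton's allocation decreased.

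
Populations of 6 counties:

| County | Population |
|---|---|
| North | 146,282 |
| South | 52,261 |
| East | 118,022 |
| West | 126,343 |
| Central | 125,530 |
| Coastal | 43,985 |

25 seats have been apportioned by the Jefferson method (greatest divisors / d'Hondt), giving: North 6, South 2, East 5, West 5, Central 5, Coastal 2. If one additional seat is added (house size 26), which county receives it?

Priority for the next seat is population ÷ (current seats + 1).
Priorities: North 20897.429, South 17420.333, East 19670.333, West 21057.167, Central 20921.667, Coastal 14661.667.
Highest priority: West.

West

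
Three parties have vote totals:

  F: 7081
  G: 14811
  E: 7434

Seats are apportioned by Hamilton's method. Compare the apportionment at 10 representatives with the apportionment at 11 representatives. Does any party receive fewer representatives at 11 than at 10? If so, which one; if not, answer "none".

At 10 seats: F 2, G 5, E 3.
At 11 seats: F 3, G 5, E 3.
No party's allocation decreased.

none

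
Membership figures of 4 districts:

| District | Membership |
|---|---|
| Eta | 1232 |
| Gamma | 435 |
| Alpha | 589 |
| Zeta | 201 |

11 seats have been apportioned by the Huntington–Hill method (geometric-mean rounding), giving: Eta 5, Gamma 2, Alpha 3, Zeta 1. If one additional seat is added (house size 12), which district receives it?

Eta

Priority for the next seat is population ÷ (√(s·(s+1))).
Priorities: Eta 224.931, Gamma 177.588, Alpha 170.030, Zeta 142.128.
Highest priority: Eta.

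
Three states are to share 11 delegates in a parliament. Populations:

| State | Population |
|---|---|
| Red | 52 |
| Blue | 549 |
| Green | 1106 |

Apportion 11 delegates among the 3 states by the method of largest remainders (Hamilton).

Red: 0, Blue: 4, Green: 7

Standard divisor: 1707 ÷ 11 ≈ 155.182.
Standard quotas: Red 0.335, Blue 3.538, Green 7.127.
Lower quotas: Red 0, Blue 3, Green 7 (sum 10, leaving 1 seat).
Remainders in descending order: Blue 0.538, Red 0.335, Green 0.127.
Largest remainder: Blue receives the extra seat.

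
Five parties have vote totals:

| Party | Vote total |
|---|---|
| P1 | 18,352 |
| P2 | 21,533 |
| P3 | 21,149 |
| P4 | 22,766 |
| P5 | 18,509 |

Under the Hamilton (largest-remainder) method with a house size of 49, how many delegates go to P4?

11

The standard divisor is 102309/49 ≈ 2087.939.
Standard quotas: P1 8.7895, P2 10.3130, P3 10.1291, P4 10.9036, P5 8.8647.
Lower quotas: P1 8, P2 10, P3 10, P4 10, P5 8 (sum 46, leaving 3 seats).
Remainders in descending order: P4 0.9036, P5 0.8647, P1 0.7895, P2 0.3130, P3 0.1291.
Largest remainders: P4, P5, P1 receive the extra seats.
P4 receives 11.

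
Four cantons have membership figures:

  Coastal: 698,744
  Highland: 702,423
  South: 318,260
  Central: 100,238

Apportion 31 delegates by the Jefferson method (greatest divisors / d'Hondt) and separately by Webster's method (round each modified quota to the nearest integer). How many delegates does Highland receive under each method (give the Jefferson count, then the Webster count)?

13 and 12

Jefferson: Coastal 12, Highland 13, South 5, Central 1.
Webster: Coastal 12, Highland 12, South 5, Central 2.
Highland gets 13 under Jefferson and 12 under Webster.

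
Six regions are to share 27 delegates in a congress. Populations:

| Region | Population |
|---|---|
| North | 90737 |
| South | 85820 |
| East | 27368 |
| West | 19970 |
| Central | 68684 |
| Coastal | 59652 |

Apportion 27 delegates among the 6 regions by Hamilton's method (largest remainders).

North=7, South=7, East=2, West=1, Central=5, Coastal=5

Total 352231; standard divisor 352231/27 ≈ 13045.593.
Standard quotas: North 6.9554, South 6.5785, East 2.0979, West 1.5308, Central 5.2649, Coastal 4.5726.
Lower quotas: North 6, South 6, East 2, West 1, Central 5, Coastal 4 (sum 24, leaving 3 seats).
Remainders in descending order: North 0.9554, South 0.5785, Coastal 0.5726, West 0.5308, Central 0.2649, East 0.0979.
The surplus seats go to North, South, Coastal.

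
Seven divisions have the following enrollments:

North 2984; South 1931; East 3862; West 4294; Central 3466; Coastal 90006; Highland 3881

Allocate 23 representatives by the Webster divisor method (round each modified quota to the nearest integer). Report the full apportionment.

Standard divisor 110424/23 ≈ 4801.043; standard quotas: North 0.622, South 0.402, East 0.804, West 0.894, Central 0.722, Coastal 18.747, Highland 0.808.
Rounding to the nearest integer gives 1, 0, 1, 1, 1, 19, 1 = 24 seats, so the divisor must be adjusted.
With modified divisor 5000: modified quotas North 0.597, South 0.386, East 0.772, West 0.859, Central 0.693, Coastal 18.001, Highland 0.776.
Rounding to the nearest integer: North 1, South 0, East 1, West 1, Central 1, Coastal 18, Highland 1 (total 23).

North=1, South=0, East=1, West=1, Central=1, Coastal=18, Highland=1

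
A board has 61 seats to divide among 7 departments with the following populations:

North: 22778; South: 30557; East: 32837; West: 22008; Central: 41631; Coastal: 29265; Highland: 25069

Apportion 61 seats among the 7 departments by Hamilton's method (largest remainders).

Standard divisor: 204145 ÷ 61 ≈ 3346.639.
Standard quotas: North 6.8062, South 9.1307, East 9.8119, West 6.5761, Central 12.4396, Coastal 8.7446, Highland 7.4908.
Lower quotas: North 6, South 9, East 9, West 6, Central 12, Coastal 8, Highland 7 (sum 57, leaving 4 seats).
Remainders in descending order: East 0.8119, North 0.8062, Coastal 0.7446, West 0.5761, Highland 0.4908, Central 0.4396, South 0.1307.
The surplus seats go to East, North, Coastal, West.

North: 7; South: 9; East: 10; West: 7; Central: 12; Coastal: 9; Highland: 7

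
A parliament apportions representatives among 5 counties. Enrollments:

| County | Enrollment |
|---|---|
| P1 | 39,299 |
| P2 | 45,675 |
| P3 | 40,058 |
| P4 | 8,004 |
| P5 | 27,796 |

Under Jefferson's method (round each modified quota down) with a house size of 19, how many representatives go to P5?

3

Standard divisor 160832/19 ≈ 8464.842; standard quotas: P1 4.643, P2 5.396, P3 4.732, P4 0.946, P5 3.284.
Rounding down gives 4, 5, 4, 0, 3 = 16 seats, so the divisor must be adjusted.
With modified divisor 7700: modified quotas P1 5.104, P2 5.932, P3 5.202, P4 1.039, P5 3.610.
Rounding down: P1 5, P2 5, P3 5, P4 1, P5 3 (total 19).
P5 receives 3.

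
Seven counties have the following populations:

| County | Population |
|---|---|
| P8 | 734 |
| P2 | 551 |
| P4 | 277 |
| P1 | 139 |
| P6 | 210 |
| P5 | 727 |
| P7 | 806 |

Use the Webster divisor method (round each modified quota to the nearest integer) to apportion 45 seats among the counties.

P8 10, P2 7, P4 4, P1 2, P6 3, P5 9, P7 10

Standard divisor 3444/45 ≈ 76.533; standard quotas: P8 9.591, P2 7.199, P4 3.619, P1 1.816, P6 2.744, P5 9.499, P7 10.531.
Rounding to the nearest integer gives 10, 7, 4, 2, 3, 9, 11 = 46 seats, so the divisor must be adjusted.
With modified divisor 77: modified quotas P8 9.532, P2 7.156, P4 3.597, P1 1.805, P6 2.727, P5 9.442, P7 10.468.
Rounding to the nearest integer: P8 10, P2 7, P4 4, P1 2, P6 3, P5 9, P7 10 (total 45).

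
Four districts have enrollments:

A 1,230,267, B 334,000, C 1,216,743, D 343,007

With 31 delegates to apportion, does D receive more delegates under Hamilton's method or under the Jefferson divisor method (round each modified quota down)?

Hamilton

Hamilton: A 12, B 3, C 12, D 4.
Jefferson: A 13, B 3, C 12, D 3.
D gets 4 under Hamilton and 3 under Jefferson.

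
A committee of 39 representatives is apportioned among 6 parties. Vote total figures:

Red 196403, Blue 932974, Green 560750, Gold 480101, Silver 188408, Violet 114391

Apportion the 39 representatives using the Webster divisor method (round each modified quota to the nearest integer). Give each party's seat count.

Red 3, Blue 15, Green 9, Gold 7, Silver 3, Violet 2

Standard divisor 2473027/39 ≈ 63410.949; standard quotas: Red 3.097, Blue 14.713, Green 8.843, Gold 7.571, Silver 2.971, Violet 1.804.
Rounding to the nearest integer gives 3, 15, 9, 8, 3, 2 = 40 seats, so the divisor must be adjusted.
With modified divisor 64200: modified quotas Red 3.059, Blue 14.532, Green 8.734, Gold 7.478, Silver 2.935, Violet 1.782.
Rounding to the nearest integer: Red 3, Blue 15, Green 9, Gold 7, Silver 3, Violet 2 (total 39).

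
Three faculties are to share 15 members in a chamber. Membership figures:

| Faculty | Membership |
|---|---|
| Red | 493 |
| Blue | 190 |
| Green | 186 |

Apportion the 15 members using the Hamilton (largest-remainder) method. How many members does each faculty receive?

The standard divisor is 869/15 ≈ 57.933.
Standard quotas: Red 8.510, Blue 3.280, Green 3.211.
Lower quotas: Red 8, Blue 3, Green 3 (sum 14, leaving 1 seat).
Remainders in descending order: Red 0.510, Blue 0.280, Green 0.211.
The surplus seat goes to Red.

Red=9; Blue=3; Green=3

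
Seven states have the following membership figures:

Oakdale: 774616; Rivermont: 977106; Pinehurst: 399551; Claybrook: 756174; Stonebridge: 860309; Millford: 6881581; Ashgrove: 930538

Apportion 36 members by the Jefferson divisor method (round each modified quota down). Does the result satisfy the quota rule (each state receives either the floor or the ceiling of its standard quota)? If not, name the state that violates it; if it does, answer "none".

Millford

Standard quotas: Oakdale 2.408, Rivermont 3.038, Pinehurst 1.242, Claybrook 2.351, Stonebridge 2.675, Millford 21.394, Ashgrove 2.893.
Jefferson allocation: Oakdale 2, Rivermont 3, Pinehurst 1, Claybrook 2, Stonebridge 2, Millford 23, Ashgrove 3.
Millford has quota 21.394 (lower 21, upper 22) but receives 23 — outside the quota interval.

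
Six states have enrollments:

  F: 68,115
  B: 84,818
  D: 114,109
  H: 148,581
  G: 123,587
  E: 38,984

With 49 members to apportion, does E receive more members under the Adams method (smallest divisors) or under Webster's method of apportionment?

Adams: F 6, B 7, D 10, H 12, G 10, E 4.
Webster: F 6, B 7, D 10, H 13, G 10, E 3.
E gets 4 under Adams and 3 under Webster.

Adams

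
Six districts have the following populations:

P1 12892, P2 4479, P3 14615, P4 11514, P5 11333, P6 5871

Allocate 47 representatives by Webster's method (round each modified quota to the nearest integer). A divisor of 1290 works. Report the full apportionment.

P1 10; P2 3; P3 11; P4 9; P5 9; P6 5

With modified divisor 1290: modified quotas P1 9.994, P2 3.472, P3 11.329, P4 8.926, P5 8.785, P6 4.551.
Rounding to the nearest integer: P1 10, P2 3, P3 11, P4 9, P5 9, P6 5 (total 47).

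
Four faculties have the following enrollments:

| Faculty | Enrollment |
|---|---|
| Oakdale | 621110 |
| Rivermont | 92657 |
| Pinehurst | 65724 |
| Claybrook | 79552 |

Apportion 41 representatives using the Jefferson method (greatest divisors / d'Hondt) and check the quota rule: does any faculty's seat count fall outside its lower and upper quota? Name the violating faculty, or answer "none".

Oakdale

Standard quotas: Oakdale 29.644, Rivermont 4.422, Pinehurst 3.137, Claybrook 3.797.
Jefferson allocation: Oakdale 31, Rivermont 4, Pinehurst 3, Claybrook 3.
Oakdale has quota 29.644 (lower 29, upper 30) but receives 31 — outside the quota interval.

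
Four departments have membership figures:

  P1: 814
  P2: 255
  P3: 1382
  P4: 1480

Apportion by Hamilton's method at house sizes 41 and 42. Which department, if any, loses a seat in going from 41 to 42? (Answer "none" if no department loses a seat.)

At 41 seats: P1 9, P2 3, P3 14, P4 15.
At 42 seats: P1 8, P2 3, P3 15, P4 16.
P1 drops from 9 to 8.

P1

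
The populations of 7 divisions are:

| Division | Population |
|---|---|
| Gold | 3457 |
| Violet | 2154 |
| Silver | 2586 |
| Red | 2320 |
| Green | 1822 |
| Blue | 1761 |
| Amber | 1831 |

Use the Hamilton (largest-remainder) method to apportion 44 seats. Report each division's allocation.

Total 15931; standard divisor 15931/44 ≈ 362.068.
Standard quotas: Gold 9.548, Violet 5.949, Silver 7.142, Red 6.408, Green 5.032, Blue 4.864, Amber 5.057.
Lower quotas: Gold 9, Violet 5, Silver 7, Red 6, Green 5, Blue 4, Amber 5 (sum 41, leaving 3 seats).
Remainders in descending order: Violet 0.949, Blue 0.864, Gold 0.548, Red 0.408, Silver 0.142, Amber 0.057, Green 0.032.
The surplus seats go to Violet, Blue, Gold.

Gold=10, Violet=6, Silver=7, Red=6, Green=5, Blue=5, Amber=5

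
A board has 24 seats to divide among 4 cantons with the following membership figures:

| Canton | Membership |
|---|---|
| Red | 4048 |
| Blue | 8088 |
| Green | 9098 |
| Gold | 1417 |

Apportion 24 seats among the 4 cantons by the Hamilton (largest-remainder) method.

Standard divisor: 22651 ÷ 24 ≈ 943.792.
Standard quotas: Red 4.2891, Blue 8.5697, Green 9.6398, Gold 1.5014.
Lower quotas: Red 4, Blue 8, Green 9, Gold 1 (sum 22, leaving 2 seats).
Remainders in descending order: Green 0.6398, Blue 0.5697, Gold 0.5014, Red 0.2891.
Largest remainders: Green, Blue receive the extra seats.

Red=4; Blue=9; Green=10; Gold=1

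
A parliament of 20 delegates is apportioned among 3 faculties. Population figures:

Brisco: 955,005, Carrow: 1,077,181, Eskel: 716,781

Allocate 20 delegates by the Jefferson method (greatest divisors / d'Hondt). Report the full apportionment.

Standard divisor 2748967/20 ≈ 137448.35; standard quotas: Brisco 6.948, Carrow 7.837, Eskel 5.215.
Rounding down gives 6, 7, 5 = 18 seats, so the divisor must be adjusted.
With modified divisor 127200: modified quotas Brisco 7.508, Carrow 8.468, Eskel 5.635.
Rounding down: Brisco 7, Carrow 8, Eskel 5 (total 20).

Brisco 7; Carrow 8; Eskel 5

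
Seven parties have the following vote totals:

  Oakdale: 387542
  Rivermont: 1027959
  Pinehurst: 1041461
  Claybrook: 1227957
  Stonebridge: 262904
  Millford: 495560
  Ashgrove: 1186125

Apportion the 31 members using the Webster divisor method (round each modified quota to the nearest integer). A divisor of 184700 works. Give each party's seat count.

Oakdale=2, Rivermont=6, Pinehurst=6, Claybrook=7, Stonebridge=1, Millford=3, Ashgrove=6

With modified divisor 184700: modified quotas Oakdale 2.098, Rivermont 5.566, Pinehurst 5.639, Claybrook 6.648, Stonebridge 1.423, Millford 2.683, Ashgrove 6.422.
Rounding to the nearest integer: Oakdale 2, Rivermont 6, Pinehurst 6, Claybrook 7, Stonebridge 1, Millford 3, Ashgrove 6 (total 31).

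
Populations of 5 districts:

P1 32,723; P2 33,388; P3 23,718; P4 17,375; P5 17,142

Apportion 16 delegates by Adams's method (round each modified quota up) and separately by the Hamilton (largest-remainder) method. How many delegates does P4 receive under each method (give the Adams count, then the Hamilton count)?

3 and 2

Adams: P1 4, P2 4, P3 3, P4 3, P5 2.
Hamilton: P1 4, P2 5, P3 3, P4 2, P5 2.
P4 gets 3 under Adams and 2 under Hamilton.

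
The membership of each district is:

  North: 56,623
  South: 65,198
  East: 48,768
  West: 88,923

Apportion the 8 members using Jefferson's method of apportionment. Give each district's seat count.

Standard divisor 259512/8 ≈ 32439; standard quotas: North 1.746, South 2.010, East 1.503, West 2.741.
Rounding down gives 1, 2, 1, 2 = 6 seats, so the divisor must be adjusted.
With modified divisor 26300: modified quotas North 2.153, South 2.479, East 1.854, West 3.381.
Rounding down: North 2, South 2, East 1, West 3 (total 8).

North: 2, South: 2, East: 1, West: 3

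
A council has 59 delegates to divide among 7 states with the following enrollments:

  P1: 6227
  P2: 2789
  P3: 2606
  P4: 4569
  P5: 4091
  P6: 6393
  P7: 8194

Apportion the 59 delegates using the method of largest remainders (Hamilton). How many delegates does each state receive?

Total 34869; standard divisor 34869/59 = 591.
Standard quotas: P1 10.5364, P2 4.7191, P3 4.4095, P4 7.7310, P5 6.9222, P6 10.8173, P7 13.8646.
Lower quotas: P1 10, P2 4, P3 4, P4 7, P5 6, P6 10, P7 13 (sum 54, leaving 5 seats).
Remainders in descending order: P5 0.9222, P7 0.8646, P6 0.8173, P4 0.7310, P2 0.7191, P1 0.5364, P3 0.4095.
The surplus seats go to P5, P7, P6, P4, P2.

P1 10, P2 5, P3 4, P4 8, P5 7, P6 11, P7 14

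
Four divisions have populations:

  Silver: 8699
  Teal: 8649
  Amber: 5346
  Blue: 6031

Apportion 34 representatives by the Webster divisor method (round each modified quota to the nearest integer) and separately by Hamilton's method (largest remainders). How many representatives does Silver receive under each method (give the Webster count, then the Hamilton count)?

Webster: Silver 11, Teal 10, Amber 6, Blue 7.
Hamilton: Silver 10, Teal 10, Amber 7, Blue 7.
Silver gets 11 under Webster and 10 under Hamilton.

11 and 10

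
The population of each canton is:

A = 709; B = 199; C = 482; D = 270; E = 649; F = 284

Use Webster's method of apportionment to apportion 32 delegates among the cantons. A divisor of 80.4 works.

With modified divisor 80.4: modified quotas A 8.818, B 2.475, C 5.995, D 3.358, E 8.072, F 3.532.
Rounding to the nearest integer: A 9, B 2, C 6, D 3, E 8, F 4 (total 32).

A=9, B=2, C=6, D=3, E=8, F=4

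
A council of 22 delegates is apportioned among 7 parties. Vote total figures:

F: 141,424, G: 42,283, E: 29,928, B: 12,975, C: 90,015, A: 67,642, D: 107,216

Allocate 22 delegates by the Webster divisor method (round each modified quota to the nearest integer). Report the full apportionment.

F 6, G 2, E 1, B 1, C 4, A 3, D 5

Standard divisor 491483/22 ≈ 22340.136; standard quotas: F 6.330, G 1.893, E 1.340, B 0.581, C 4.029, A 3.028, D 4.799.
Rounding to the nearest integer gives F 6, G 2, E 1, B 1, C 4, A 3, D 5 — total 22, matching the house size, so no adjustment is needed.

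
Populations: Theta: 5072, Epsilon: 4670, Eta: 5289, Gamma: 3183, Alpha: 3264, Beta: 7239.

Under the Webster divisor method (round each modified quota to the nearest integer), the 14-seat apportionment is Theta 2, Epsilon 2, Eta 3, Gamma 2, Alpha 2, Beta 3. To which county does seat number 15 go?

Priority for the next seat is population ÷ (current seats + 0.5).
Priorities: Theta 2028.800, Epsilon 1868.000, Eta 1511.143, Gamma 1273.200, Alpha 1305.600, Beta 2068.286.
Highest priority: Beta.

Beta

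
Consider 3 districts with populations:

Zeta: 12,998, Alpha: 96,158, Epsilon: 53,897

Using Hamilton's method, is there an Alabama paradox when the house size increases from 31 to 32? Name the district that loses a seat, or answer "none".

Zeta

At 31 seats: Zeta 3, Alpha 18, Epsilon 10.
At 32 seats: Zeta 2, Alpha 19, Epsilon 11.
Zeta drops from 3 to 2.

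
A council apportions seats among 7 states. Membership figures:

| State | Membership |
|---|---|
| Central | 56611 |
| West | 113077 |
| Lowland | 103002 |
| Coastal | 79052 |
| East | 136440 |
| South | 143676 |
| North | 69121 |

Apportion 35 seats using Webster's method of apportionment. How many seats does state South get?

Standard divisor 700979/35 ≈ 20027.971; standard quotas: Central 2.827, West 5.646, Lowland 5.143, Coastal 3.947, East 6.812, South 7.174, North 3.451.
Rounding to the nearest integer gives Central 3, West 6, Lowland 5, Coastal 4, East 7, South 7, North 3 — total 35, matching the house size, so no adjustment is needed.
South receives 7.

7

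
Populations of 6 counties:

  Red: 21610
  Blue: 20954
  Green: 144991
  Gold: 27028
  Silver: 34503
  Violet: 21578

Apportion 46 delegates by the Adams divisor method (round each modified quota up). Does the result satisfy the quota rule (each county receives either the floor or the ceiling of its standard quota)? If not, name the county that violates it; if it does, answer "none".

Green

Standard quotas: Red 3.673, Blue 3.561, Green 24.642, Gold 4.593, Silver 5.864, Violet 3.667.
Adams allocation: Red 4, Blue 4, Green 23, Gold 5, Silver 6, Violet 4.
Green has quota 24.642 (lower 24, upper 25) but receives 23 — outside the quota interval.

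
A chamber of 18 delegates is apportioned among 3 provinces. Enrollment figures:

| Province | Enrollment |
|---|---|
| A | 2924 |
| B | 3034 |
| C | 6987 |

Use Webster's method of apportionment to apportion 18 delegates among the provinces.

A=4; B=4; C=10

Standard divisor 12945/18 ≈ 719.167; standard quotas: A 4.066, B 4.219, C 9.715.
Rounding to the nearest integer gives A 4, B 4, C 10 — total 18, matching the house size, so no adjustment is needed.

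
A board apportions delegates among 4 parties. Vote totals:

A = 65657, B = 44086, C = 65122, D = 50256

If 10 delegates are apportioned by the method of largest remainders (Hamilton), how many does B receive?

Standard divisor: 225121 ÷ 10 ≈ 22512.1.
Standard quotas: A 2.9165, B 1.9583, C 2.8928, D 2.2324.
Lower quotas: A 2, B 1, C 2, D 2 (sum 7, leaving 3 seats).
Remainders in descending order: B 0.9583, A 0.9165, C 0.8928, D 0.2324.
Largest remainders: B, A, C receive the extra seats.
B receives 2.

2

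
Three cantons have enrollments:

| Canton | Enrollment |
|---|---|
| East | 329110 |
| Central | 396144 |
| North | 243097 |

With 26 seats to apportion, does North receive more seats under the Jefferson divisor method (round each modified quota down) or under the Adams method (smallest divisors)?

Adams

Jefferson: East 9, Central 11, North 6.
Adams: East 9, Central 10, North 7.
North gets 6 under Jefferson and 7 under Adams.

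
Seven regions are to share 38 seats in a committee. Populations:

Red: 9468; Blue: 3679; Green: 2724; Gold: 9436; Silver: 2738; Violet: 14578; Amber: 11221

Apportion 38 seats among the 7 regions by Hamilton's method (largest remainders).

Red 7, Blue 2, Green 2, Gold 7, Silver 2, Violet 10, Amber 8

Total 53844; standard divisor 53844/38 ≈ 1416.947.
Standard quotas: Red 6.6820, Blue 2.5964, Green 1.9224, Gold 6.6594, Silver 1.9323, Violet 10.2883, Amber 7.9191.
Lower quotas: Red 6, Blue 2, Green 1, Gold 6, Silver 1, Violet 10, Amber 7 (sum 33, leaving 5 seats).
Remainders in descending order: Silver 0.9323, Green 0.9224, Amber 0.9191, Red 0.6820, Gold 0.6594, Blue 0.5964, Violet 0.2883.
Largest remainders: Silver, Green, Amber, Red, Gold receive the extra seats.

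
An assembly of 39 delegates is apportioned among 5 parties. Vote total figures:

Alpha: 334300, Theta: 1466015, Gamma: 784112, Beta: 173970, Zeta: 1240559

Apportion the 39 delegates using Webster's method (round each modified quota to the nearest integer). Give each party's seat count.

Standard divisor 3998956/39 ≈ 102537.333; standard quotas: Alpha 3.260, Theta 14.297, Gamma 7.647, Beta 1.697, Zeta 12.099.
Rounding to the nearest integer gives Alpha 3, Theta 14, Gamma 8, Beta 2, Zeta 12 — total 39, matching the house size, so no adjustment is needed.

Alpha=3; Theta=14; Gamma=8; Beta=2; Zeta=12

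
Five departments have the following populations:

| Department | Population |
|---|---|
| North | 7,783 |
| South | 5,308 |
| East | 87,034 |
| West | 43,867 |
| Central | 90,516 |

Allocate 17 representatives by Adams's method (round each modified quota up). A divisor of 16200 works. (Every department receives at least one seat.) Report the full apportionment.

North 1, South 1, East 6, West 3, Central 6

With modified divisor 16200: modified quotas North 0.480, South 0.328, East 5.372, West 2.708, Central 5.587.
Rounding up: North 1, South 1, East 6, West 3, Central 6 (total 17).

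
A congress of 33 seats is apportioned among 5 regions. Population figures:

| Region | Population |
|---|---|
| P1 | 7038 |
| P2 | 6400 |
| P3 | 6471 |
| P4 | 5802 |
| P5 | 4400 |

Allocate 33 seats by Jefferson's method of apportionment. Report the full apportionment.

Standard divisor 30111/33 ≈ 912.455; standard quotas: P1 7.713, P2 7.014, P3 7.092, P4 6.359, P5 4.822.
Rounding down gives 7, 7, 7, 6, 4 = 31 seats, so the divisor must be adjusted.
With modified divisor 850: modified quotas P1 8.280, P2 7.529, P3 7.613, P4 6.826, P5 5.176.
Rounding down: P1 8, P2 7, P3 7, P4 6, P5 5 (total 33).

P1=8, P2=7, P3=7, P4=6, P5=5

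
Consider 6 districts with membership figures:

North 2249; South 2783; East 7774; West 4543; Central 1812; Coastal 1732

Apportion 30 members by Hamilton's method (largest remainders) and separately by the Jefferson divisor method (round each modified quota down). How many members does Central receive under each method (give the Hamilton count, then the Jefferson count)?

Hamilton: North 3, South 4, East 11, West 7, Central 3, Coastal 2.
Jefferson: North 3, South 4, East 12, West 7, Central 2, Coastal 2.
Central gets 3 under Hamilton and 2 under Jefferson.

3 and 2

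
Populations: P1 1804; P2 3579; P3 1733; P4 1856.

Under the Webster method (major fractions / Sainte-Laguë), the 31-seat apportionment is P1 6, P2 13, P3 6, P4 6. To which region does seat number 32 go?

Priority for the next seat is population ÷ (current seats + 0.5).
Priorities: P1 277.538, P2 265.111, P3 266.615, P4 285.538.
Highest priority: P4.

P4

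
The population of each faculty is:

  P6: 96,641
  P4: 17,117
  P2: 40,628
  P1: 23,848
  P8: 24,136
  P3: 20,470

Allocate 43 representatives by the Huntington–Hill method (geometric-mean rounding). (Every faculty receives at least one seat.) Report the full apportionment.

With divisor 5279: modified quotas P6 18.307, P4 3.242, P2 7.696, P1 4.518, P8 4.572, P3 3.878.
Geometric-mean thresholds: P6 √(18·19)=18.493, P4 √(3·4)=3.464, P2 √(7·8)=7.483, P1 √(4·5)=4.472, P8 √(4·5)=4.472, P3 √(3·4)=3.464.
Each quota rounded against its threshold gives P6 18, P4 3, P2 8, P1 5, P8 5, P3 4 (total 43).

P6: 18, P4: 3, P2: 8, P1: 5, P8: 5, P3: 4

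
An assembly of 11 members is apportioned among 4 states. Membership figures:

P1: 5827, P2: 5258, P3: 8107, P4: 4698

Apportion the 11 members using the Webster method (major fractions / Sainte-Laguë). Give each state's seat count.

Standard divisor 23890/11 ≈ 2171.818; standard quotas: P1 2.683, P2 2.421, P3 3.733, P4 2.163.
Rounding to the nearest integer gives P1 3, P2 2, P3 4, P4 2 — total 11, matching the house size, so no adjustment is needed.

P1 3; P2 2; P3 4; P4 2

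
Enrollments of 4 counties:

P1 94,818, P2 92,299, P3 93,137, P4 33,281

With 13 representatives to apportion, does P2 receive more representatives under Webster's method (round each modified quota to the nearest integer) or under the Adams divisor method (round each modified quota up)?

Webster: P1 4, P2 4, P3 4, P4 1.
Adams: P1 4, P2 3, P3 4, P4 2.
P2 gets 4 under Webster and 3 under Adams.

Webster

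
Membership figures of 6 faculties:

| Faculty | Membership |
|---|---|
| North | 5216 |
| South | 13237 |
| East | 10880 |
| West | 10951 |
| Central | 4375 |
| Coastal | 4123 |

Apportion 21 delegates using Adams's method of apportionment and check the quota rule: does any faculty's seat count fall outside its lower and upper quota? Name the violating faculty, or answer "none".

Standard quotas: North 2.245, South 5.698, East 4.684, West 4.714, Central 1.883, Coastal 1.775.
Adams allocation: North 2, South 5, East 5, West 5, Central 2, Coastal 2.
Every allocation lies between the lower and upper quota.

none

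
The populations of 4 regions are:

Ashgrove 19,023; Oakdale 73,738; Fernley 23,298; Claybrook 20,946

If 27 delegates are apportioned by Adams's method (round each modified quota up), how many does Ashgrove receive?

4

Standard divisor 137005/27 ≈ 5074.259; standard quotas: Ashgrove 3.749, Oakdale 14.532, Fernley 4.591, Claybrook 4.128.
Rounding up gives 4, 15, 5, 5 = 29 seats, so the divisor must be adjusted.
With modified divisor 5500: modified quotas Ashgrove 3.459, Oakdale 13.407, Fernley 4.236, Claybrook 3.808.
Rounding up: Ashgrove 4, Oakdale 14, Fernley 5, Claybrook 4 (total 27).
Ashgrove receives 4.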